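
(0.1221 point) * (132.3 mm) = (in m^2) 5.699e-06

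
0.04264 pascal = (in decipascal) 0.4264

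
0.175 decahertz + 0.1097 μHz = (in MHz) 1.75e-06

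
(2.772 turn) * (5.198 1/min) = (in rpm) 14.41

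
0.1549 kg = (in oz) 5.464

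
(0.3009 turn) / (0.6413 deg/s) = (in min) 2.815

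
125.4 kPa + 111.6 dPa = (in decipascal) 1.254e+06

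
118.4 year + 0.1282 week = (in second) 3.734e+09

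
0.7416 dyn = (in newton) 7.416e-06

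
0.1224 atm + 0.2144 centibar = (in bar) 0.1262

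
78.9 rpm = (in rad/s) 8.262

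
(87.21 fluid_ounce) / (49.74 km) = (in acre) 1.281e-11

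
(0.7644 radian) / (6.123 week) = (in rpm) 1.971e-06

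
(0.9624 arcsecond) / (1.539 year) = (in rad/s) 9.614e-14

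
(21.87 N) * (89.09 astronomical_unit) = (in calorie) 6.966e+13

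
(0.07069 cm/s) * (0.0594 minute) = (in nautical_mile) 1.36e-06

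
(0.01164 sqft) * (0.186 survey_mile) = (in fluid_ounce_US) 1.095e+04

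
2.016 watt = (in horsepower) 0.002704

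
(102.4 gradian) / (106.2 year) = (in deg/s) 2.752e-08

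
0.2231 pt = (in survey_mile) 4.89e-08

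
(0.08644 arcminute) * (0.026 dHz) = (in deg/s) 3.746e-06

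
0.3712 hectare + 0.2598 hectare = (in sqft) 6.792e+04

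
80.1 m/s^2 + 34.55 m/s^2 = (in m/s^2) 114.6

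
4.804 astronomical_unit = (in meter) 7.187e+11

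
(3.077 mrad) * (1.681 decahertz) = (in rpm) 0.4939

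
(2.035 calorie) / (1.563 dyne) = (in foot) 1.787e+06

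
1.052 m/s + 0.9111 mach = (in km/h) 1121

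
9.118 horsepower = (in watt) 6799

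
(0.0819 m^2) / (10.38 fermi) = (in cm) 7.89e+14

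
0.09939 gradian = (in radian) 0.001561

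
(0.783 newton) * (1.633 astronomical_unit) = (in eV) 1.194e+30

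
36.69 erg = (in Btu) 3.478e-09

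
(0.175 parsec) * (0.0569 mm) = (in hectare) 3.073e+07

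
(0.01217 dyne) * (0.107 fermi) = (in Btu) 1.234e-26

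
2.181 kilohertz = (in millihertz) 2.181e+06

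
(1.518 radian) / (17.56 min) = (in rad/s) 0.001441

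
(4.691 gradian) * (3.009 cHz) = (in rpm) 0.02117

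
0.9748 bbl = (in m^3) 0.155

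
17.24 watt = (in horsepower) 0.02312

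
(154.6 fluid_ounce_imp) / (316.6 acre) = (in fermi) 3.428e+06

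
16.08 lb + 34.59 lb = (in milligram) 2.298e+07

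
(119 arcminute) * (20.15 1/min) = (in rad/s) 0.01163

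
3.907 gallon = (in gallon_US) 3.907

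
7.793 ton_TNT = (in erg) 3.261e+17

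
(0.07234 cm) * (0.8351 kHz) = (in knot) 1.174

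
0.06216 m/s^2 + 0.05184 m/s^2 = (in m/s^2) 0.114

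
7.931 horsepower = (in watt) 5914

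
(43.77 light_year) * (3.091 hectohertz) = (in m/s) 1.28e+20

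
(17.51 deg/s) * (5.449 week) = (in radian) 1.007e+06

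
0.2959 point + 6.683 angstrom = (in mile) 6.486e-08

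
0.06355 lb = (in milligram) 2.883e+04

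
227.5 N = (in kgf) 23.2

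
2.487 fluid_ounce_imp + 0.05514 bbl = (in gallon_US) 2.335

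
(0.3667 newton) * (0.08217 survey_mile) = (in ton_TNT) 1.159e-08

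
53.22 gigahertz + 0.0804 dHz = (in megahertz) 5.322e+04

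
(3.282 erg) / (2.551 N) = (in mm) 0.0001287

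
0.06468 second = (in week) 1.069e-07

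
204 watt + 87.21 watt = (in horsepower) 0.3905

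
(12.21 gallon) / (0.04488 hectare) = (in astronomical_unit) 6.884e-16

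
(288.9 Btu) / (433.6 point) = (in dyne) 1.993e+11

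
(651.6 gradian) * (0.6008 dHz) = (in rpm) 5.872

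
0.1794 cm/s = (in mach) 5.269e-06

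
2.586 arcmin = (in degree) 0.0431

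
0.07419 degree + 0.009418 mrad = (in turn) 0.0002076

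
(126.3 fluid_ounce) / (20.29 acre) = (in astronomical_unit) 3.041e-19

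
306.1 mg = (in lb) 0.0006748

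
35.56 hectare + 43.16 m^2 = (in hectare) 35.56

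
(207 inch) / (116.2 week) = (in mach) 2.197e-10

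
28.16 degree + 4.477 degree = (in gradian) 36.26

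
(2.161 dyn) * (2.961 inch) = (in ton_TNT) 3.885e-16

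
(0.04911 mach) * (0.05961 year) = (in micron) 3.143e+13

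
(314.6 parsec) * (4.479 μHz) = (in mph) 9.726e+13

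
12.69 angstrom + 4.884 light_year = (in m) 4.621e+16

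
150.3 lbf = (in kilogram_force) 68.17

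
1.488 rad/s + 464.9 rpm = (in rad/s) 50.17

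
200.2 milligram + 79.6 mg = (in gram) 0.2798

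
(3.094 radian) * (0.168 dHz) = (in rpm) 0.4964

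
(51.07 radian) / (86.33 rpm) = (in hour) 0.001569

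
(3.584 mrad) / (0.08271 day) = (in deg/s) 2.874e-05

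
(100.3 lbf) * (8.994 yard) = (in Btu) 3.478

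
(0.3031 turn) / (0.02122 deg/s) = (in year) 0.0001631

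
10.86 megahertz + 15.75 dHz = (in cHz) 1.086e+09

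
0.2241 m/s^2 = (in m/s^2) 0.2241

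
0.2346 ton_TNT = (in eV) 6.126e+27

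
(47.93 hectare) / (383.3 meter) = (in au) 8.359e-09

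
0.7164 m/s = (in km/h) 2.579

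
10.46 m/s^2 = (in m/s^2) 10.46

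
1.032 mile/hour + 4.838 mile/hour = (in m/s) 2.624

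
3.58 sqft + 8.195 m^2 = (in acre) 0.002107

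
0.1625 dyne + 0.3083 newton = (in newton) 0.3083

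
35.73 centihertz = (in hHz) 0.003573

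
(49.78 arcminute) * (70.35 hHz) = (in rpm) 972.8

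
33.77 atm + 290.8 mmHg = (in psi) 501.9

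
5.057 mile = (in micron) 8.138e+09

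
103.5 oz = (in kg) 2.934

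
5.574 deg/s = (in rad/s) 0.09728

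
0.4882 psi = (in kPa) 3.366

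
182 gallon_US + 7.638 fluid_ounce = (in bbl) 4.335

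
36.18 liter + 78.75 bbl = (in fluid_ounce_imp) 4.419e+05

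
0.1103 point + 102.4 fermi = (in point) 0.1103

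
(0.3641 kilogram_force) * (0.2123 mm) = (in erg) 7580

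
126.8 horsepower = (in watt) 9.455e+04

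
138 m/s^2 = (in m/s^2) 138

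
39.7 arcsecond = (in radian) 0.0001925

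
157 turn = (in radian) 986.5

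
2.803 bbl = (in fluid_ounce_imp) 1.568e+04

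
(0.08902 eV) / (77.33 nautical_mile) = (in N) 9.959e-26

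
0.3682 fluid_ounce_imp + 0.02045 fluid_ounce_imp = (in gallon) 0.002917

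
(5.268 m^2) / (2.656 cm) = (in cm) 1.983e+04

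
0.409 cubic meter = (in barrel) 2.573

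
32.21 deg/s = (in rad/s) 0.5622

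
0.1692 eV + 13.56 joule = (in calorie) 3.241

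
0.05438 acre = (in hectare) 0.02201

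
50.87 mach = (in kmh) 6.236e+04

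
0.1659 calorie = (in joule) 0.6941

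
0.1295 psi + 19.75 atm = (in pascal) 2.002e+06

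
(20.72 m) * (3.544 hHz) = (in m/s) 7343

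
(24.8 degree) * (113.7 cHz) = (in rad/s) 0.4921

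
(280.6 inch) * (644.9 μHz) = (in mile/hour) 0.01028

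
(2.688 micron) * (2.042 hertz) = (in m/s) 5.489e-06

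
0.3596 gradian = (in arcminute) 19.42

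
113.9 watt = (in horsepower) 0.1527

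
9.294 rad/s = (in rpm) 88.75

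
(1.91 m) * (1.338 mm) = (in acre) 6.315e-07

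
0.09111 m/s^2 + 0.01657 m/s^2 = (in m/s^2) 0.1077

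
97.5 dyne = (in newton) 0.000975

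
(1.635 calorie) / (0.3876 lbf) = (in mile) 0.002465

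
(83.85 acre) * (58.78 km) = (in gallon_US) 5.269e+12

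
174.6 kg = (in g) 1.746e+05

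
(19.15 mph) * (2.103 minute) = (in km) 1.08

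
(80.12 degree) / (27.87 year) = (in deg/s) 9.116e-08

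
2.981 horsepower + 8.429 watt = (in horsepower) 2.992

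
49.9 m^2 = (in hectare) 0.00499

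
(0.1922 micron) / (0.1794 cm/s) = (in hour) 2.976e-08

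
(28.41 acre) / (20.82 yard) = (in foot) 1.981e+04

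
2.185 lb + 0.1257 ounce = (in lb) 2.193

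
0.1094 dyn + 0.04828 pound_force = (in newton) 0.2148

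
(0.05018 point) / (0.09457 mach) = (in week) 9.09e-13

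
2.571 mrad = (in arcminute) 8.838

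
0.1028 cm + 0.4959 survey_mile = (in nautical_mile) 0.4309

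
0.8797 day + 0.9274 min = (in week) 0.1258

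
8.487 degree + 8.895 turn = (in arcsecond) 1.156e+07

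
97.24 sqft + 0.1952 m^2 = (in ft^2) 99.34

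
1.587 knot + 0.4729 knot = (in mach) 0.003112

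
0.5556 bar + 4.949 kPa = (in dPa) 6.051e+05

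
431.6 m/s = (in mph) 965.5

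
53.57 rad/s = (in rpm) 511.6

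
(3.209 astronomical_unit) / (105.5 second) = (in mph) 1.018e+10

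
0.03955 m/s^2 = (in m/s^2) 0.03955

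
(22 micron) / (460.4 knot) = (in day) 1.075e-12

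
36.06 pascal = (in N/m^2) 36.06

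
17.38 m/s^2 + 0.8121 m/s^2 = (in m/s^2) 18.19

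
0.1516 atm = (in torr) 115.2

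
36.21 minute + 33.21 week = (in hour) 5580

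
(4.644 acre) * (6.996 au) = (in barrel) 1.237e+17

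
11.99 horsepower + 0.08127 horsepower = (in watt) 9002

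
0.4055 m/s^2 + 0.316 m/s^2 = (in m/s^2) 0.7215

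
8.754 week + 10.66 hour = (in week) 8.817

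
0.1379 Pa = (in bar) 1.379e-06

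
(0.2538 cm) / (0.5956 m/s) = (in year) 1.351e-10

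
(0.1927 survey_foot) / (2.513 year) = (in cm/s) 7.411e-08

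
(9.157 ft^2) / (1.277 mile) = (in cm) 0.04139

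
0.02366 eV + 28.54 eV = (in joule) 4.576e-18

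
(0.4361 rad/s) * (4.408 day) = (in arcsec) 3.426e+10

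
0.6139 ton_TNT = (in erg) 2.569e+16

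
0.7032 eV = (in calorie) 2.693e-20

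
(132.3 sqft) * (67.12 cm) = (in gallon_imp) 1815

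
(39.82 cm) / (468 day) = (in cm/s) 9.848e-07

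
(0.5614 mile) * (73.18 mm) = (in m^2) 66.12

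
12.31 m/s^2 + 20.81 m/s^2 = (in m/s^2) 33.12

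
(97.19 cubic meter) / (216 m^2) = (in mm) 450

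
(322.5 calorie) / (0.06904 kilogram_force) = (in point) 5.649e+06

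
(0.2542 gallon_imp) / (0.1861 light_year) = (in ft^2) 7.065e-18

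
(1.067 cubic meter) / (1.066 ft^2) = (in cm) 1077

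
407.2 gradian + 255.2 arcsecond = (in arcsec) 1.32e+06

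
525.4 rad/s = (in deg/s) 3.01e+04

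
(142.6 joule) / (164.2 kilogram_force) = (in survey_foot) 0.2905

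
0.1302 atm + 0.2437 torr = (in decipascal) 1.323e+05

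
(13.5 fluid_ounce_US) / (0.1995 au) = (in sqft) 1.44e-13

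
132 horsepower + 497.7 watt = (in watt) 9.893e+04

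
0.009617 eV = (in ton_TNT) 3.683e-31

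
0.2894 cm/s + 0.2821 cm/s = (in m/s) 0.005715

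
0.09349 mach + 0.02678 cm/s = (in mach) 0.09349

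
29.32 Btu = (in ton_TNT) 7.393e-06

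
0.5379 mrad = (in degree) 0.03082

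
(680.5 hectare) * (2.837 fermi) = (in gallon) 5.1e-06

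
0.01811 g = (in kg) 1.811e-05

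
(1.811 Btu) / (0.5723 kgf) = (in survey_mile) 0.2115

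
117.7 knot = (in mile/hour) 135.4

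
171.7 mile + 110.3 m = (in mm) 2.764e+08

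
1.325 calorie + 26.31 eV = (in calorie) 1.325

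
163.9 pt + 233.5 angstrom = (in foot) 0.1897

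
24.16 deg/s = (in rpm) 4.027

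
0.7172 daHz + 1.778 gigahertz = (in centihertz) 1.778e+11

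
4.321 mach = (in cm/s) 1.471e+05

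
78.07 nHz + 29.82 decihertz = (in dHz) 29.82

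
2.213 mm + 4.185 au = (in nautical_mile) 3.38e+08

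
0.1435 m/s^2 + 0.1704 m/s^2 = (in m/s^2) 0.3139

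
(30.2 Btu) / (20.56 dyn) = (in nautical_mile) 8.368e+04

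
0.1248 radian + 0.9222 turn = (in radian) 5.919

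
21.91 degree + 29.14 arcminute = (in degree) 22.4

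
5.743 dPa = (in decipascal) 5.743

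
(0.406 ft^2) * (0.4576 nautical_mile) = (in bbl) 201.1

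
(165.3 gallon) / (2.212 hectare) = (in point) 0.08019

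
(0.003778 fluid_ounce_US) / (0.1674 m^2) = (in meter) 6.674e-07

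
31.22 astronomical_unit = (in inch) 1.839e+14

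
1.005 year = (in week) 52.4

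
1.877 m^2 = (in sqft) 20.2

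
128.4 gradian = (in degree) 115.6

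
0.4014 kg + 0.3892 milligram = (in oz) 14.16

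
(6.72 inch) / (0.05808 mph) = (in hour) 0.001826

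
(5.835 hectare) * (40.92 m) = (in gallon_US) 6.308e+08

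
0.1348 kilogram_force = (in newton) 1.322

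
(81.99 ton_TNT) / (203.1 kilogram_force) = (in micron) 1.722e+14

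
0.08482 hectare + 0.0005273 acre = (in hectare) 0.08503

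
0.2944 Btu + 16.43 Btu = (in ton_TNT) 4.217e-06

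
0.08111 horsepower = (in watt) 60.48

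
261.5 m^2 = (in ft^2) 2815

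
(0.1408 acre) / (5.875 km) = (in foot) 0.3182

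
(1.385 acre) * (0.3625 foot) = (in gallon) 1.636e+05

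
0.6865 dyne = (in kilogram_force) 7e-07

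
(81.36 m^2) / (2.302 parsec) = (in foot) 3.758e-15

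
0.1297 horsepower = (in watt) 96.72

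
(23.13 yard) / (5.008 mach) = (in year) 3.933e-10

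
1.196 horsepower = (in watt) 891.9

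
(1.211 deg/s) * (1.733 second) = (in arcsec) 7555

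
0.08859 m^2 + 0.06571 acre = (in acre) 0.06573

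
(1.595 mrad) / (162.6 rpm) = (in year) 2.97e-12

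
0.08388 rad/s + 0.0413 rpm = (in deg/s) 5.054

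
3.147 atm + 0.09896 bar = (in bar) 3.288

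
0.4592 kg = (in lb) 1.012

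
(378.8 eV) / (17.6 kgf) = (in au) 2.351e-30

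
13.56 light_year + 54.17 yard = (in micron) 1.283e+23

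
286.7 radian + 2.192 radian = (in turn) 45.98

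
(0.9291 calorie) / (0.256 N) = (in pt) 4.304e+04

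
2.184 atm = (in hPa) 2213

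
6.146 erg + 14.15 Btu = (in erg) 1.493e+11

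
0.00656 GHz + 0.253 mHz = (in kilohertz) 6560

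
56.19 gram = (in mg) 5.619e+04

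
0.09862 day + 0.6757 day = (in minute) 1115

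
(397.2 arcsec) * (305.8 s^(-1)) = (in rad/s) 0.5889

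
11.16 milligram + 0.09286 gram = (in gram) 0.104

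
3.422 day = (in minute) 4928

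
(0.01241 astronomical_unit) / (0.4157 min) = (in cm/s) 7.443e+09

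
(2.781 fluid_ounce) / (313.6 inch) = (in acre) 2.551e-09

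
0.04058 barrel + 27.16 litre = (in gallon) 8.879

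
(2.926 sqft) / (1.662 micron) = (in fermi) 1.636e+20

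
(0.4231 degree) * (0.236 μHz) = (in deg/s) 9.985e-08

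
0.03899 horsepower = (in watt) 29.07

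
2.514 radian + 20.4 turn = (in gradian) 8320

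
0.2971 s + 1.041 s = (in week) 2.212e-06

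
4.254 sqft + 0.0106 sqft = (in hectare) 3.962e-05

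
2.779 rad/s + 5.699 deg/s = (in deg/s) 164.9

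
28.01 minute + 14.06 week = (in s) 8.505e+06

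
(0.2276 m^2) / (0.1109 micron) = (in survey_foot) 6.733e+06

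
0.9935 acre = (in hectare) 0.4021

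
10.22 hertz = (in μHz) 1.022e+07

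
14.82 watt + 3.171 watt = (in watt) 17.99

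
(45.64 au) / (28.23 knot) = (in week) 7.773e+05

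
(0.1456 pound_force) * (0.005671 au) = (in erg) 5.495e+15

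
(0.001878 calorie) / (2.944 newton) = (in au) 1.784e-14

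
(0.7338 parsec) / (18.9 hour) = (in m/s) 3.328e+11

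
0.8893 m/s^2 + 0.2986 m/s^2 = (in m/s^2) 1.188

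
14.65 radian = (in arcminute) 5.036e+04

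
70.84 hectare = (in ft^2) 7.625e+06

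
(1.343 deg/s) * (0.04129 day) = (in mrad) 8.362e+04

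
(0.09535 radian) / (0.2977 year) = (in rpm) 9.699e-08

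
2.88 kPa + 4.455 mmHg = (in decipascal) 3.474e+04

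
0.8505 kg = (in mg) 8.505e+05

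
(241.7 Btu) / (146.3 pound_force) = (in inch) 1.543e+04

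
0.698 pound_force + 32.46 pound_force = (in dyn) 1.475e+07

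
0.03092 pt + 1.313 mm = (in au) 8.85e-15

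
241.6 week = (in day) 1691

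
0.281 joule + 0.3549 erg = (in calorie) 0.06716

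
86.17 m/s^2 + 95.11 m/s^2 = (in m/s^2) 181.3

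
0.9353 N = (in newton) 0.9353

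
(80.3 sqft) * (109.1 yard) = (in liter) 7.442e+05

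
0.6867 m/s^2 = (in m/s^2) 0.6867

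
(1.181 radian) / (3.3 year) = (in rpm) 1.084e-07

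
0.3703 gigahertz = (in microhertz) 3.703e+14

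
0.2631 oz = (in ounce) 0.2631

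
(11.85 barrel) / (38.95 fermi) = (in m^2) 4.837e+13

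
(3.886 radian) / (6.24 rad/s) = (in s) 0.6228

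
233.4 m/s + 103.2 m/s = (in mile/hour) 753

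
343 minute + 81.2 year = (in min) 4.268e+07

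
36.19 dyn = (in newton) 0.0003619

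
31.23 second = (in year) 9.903e-07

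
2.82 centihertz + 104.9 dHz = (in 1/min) 631.1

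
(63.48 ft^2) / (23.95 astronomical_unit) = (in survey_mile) 1.023e-15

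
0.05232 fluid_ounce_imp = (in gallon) 0.0003927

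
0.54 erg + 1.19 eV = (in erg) 0.54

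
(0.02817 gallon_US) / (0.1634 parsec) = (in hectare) 2.115e-24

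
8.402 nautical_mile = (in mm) 1.556e+07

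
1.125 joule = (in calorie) 0.2689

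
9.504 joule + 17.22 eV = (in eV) 5.932e+19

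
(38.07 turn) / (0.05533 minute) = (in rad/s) 72.05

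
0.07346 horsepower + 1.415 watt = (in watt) 56.19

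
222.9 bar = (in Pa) 2.229e+07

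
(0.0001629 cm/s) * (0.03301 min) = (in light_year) 3.41e-22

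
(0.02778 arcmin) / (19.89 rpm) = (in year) 1.23e-13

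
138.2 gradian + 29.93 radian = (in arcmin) 1.104e+05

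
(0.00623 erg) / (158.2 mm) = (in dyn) 0.0003938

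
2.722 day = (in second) 2.352e+05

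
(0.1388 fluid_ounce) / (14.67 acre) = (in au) 4.622e-22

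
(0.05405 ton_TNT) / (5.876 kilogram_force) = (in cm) 3.925e+08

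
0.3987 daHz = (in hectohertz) 0.03987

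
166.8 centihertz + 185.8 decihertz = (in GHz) 2.025e-08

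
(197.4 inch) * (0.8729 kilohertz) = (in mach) 12.85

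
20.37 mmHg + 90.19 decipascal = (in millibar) 27.25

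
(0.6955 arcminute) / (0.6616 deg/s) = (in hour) 4.867e-06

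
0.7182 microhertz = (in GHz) 7.182e-16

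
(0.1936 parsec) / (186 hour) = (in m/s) 8.922e+09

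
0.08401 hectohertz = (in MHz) 8.401e-06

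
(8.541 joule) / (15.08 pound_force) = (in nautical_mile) 6.875e-05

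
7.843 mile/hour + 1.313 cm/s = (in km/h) 12.67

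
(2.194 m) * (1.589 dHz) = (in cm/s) 34.86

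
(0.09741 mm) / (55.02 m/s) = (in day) 2.049e-11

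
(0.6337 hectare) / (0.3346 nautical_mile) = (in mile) 0.006354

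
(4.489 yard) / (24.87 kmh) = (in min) 0.009903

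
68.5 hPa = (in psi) 0.9935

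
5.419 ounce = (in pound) 0.3387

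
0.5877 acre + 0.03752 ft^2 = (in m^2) 2378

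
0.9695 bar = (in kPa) 96.95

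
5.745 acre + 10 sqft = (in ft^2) 2.503e+05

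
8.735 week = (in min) 8.805e+04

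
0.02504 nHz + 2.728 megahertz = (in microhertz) 2.728e+12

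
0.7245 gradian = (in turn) 0.001811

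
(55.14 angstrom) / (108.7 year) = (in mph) 3.598e-18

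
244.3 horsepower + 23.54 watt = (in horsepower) 244.3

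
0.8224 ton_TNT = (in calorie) 8.224e+08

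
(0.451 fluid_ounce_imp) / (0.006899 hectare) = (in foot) 6.094e-07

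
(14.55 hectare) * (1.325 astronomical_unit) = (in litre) 2.884e+19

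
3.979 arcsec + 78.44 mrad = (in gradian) 4.995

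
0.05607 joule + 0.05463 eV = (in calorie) 0.0134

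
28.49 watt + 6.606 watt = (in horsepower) 0.04706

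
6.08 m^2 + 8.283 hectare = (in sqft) 8.916e+05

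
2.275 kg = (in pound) 5.016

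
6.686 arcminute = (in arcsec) 401.2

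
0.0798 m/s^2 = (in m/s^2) 0.0798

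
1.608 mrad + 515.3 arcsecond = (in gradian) 0.2614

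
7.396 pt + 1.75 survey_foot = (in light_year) 5.666e-17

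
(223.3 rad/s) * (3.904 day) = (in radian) 7.532e+07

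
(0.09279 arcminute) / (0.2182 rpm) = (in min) 1.969e-05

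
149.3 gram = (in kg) 0.1493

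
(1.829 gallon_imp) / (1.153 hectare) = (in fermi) 7.211e+08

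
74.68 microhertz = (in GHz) 7.468e-14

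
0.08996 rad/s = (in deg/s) 5.154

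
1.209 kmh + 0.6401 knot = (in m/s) 0.6651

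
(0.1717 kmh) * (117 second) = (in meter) 5.58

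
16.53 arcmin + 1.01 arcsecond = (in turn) 0.0007661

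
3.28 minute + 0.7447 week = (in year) 0.01429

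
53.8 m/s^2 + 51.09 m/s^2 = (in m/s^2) 104.9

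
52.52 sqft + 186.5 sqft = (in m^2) 22.21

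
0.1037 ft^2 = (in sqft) 0.1037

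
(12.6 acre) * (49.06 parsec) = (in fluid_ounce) 2.61e+27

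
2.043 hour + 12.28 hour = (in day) 0.5968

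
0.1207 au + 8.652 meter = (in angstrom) 1.806e+20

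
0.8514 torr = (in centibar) 0.1135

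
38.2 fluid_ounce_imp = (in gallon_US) 0.2867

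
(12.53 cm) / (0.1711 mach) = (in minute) 3.585e-05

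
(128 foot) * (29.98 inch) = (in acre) 0.007341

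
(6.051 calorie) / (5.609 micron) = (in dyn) 4.514e+11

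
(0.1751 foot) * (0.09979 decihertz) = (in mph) 0.001191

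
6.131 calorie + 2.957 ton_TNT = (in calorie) 2.957e+09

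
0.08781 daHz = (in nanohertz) 8.781e+08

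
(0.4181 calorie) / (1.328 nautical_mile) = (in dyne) 71.13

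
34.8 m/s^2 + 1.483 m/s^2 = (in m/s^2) 36.28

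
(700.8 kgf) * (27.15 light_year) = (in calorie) 4.219e+20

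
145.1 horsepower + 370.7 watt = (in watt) 1.086e+05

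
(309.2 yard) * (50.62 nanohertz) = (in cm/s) 0.001431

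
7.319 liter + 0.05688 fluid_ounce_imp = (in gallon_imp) 1.61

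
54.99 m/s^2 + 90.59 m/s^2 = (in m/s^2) 145.6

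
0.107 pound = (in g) 48.53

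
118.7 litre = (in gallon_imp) 26.11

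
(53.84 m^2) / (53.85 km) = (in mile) 6.213e-07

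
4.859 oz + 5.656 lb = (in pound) 5.96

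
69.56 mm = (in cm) 6.956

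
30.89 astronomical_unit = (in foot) 1.516e+13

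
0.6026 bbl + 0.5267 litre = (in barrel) 0.6059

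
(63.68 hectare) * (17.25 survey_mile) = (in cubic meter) 1.768e+10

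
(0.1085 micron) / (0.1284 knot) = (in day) 1.901e-11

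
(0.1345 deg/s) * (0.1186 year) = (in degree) 5.031e+05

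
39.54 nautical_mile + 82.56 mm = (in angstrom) 7.323e+14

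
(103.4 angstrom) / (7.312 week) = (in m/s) 2.338e-15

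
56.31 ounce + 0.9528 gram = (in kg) 1.597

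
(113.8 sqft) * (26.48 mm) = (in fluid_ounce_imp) 9853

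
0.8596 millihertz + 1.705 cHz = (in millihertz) 17.91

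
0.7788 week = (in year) 0.01494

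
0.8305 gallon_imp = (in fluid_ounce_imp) 132.9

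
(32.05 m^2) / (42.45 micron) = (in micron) 7.55e+11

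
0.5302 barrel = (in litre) 84.3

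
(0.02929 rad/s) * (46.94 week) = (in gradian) 5.294e+07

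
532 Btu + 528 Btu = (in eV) 6.98e+24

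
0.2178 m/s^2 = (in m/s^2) 0.2178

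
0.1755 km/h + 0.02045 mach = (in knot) 13.63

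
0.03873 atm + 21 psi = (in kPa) 148.7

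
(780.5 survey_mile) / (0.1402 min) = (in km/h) 5.376e+05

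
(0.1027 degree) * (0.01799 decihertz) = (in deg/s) 0.0001848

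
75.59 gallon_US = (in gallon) 75.59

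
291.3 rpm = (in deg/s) 1748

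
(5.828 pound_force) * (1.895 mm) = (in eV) 3.066e+17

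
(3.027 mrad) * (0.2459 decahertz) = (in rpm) 0.07108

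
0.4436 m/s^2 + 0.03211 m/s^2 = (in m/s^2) 0.4757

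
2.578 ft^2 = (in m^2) 0.2395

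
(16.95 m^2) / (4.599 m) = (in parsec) 1.194e-16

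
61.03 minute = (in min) 61.03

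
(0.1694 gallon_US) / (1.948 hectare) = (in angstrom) 329.2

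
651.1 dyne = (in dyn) 651.1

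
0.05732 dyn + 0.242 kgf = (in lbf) 0.5335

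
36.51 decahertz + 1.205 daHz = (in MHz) 0.0003771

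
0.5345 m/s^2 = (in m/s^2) 0.5345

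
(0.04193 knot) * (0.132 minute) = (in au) 1.142e-12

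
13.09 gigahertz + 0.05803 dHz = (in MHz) 1.309e+04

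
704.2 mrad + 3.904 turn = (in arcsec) 5.205e+06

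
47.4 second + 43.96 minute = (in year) 8.514e-05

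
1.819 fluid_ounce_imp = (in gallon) 0.01365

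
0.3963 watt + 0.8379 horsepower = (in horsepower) 0.8384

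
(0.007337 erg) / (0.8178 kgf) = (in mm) 9.149e-08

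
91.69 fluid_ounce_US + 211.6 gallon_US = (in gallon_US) 212.3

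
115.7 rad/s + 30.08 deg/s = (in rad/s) 116.2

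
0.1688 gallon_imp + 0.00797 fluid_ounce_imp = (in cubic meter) 0.0007676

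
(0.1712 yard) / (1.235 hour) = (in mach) 1.034e-07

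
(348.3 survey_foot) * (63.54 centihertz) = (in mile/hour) 150.9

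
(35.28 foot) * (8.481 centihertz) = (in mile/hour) 2.04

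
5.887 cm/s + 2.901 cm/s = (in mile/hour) 0.1966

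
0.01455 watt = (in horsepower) 1.951e-05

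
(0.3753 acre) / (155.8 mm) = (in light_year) 1.03e-12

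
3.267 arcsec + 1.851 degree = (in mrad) 32.32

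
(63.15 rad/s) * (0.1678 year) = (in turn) 5.319e+07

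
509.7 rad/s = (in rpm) 4867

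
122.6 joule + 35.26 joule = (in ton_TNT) 3.773e-08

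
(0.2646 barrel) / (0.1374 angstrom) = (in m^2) 3.062e+09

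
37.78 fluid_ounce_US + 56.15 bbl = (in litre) 8928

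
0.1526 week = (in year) 0.002927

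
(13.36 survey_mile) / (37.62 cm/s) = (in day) 0.6615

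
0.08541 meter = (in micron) 8.541e+04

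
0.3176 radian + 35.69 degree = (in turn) 0.1497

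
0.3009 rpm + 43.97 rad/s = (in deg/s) 2521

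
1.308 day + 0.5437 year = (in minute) 2.877e+05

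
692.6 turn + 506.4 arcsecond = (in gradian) 2.77e+05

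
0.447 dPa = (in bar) 4.47e-07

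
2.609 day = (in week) 0.3727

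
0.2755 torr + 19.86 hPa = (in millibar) 20.23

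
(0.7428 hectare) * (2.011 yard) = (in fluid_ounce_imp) 4.807e+08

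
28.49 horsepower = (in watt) 2.124e+04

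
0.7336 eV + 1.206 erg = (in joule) 1.206e-07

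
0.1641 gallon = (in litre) 0.6212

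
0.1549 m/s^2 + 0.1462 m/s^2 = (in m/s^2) 0.3011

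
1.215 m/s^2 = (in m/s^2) 1.215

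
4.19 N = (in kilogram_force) 0.4273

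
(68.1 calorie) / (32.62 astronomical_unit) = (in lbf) 1.313e-11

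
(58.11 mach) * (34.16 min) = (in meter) 4.055e+07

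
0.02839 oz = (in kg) 0.0008048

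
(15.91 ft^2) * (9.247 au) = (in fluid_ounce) 6.914e+16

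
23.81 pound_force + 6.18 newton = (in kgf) 11.43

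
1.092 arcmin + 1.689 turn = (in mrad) 1.061e+04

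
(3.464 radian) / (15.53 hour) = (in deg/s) 0.00355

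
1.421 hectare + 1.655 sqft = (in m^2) 1.421e+04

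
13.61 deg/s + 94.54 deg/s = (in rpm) 18.03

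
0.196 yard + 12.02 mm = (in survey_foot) 0.6274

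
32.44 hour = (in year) 0.003703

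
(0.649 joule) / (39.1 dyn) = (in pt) 4.705e+06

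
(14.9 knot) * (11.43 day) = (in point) 2.146e+10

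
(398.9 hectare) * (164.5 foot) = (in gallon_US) 5.284e+10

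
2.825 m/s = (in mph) 6.319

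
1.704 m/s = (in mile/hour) 3.812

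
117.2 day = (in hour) 2813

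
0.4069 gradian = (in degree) 0.3662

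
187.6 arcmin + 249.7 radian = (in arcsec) 5.152e+07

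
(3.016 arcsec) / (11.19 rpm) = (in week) 2.063e-11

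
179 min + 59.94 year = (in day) 2.188e+04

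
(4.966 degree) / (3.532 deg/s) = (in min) 0.02343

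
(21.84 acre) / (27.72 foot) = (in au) 6.993e-08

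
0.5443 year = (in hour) 4768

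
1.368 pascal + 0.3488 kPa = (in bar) 0.003502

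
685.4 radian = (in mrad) 6.854e+05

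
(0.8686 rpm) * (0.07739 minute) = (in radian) 0.4224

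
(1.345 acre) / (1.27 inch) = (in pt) 4.783e+08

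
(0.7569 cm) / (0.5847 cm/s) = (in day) 1.498e-05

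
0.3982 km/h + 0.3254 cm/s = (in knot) 0.2213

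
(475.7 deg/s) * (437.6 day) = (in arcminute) 1.079e+12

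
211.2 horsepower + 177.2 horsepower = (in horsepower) 388.4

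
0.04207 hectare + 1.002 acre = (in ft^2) 4.818e+04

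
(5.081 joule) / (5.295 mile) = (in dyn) 59.63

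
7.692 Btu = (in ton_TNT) 1.94e-06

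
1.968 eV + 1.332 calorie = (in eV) 3.478e+19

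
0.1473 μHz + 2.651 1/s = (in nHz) 2.651e+09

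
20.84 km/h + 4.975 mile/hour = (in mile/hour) 17.92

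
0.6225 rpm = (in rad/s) 0.06519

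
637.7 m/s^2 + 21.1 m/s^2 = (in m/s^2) 658.8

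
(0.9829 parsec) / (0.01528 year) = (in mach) 1.848e+08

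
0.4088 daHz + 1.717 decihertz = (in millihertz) 4260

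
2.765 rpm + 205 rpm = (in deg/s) 1247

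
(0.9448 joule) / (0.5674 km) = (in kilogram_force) 0.0001698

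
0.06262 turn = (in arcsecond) 8.116e+04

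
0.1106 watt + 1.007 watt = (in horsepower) 0.001499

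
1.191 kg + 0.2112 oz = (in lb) 2.639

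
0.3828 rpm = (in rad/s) 0.04009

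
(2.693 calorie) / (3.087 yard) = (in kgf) 0.407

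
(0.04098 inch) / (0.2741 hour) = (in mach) 3.098e-09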